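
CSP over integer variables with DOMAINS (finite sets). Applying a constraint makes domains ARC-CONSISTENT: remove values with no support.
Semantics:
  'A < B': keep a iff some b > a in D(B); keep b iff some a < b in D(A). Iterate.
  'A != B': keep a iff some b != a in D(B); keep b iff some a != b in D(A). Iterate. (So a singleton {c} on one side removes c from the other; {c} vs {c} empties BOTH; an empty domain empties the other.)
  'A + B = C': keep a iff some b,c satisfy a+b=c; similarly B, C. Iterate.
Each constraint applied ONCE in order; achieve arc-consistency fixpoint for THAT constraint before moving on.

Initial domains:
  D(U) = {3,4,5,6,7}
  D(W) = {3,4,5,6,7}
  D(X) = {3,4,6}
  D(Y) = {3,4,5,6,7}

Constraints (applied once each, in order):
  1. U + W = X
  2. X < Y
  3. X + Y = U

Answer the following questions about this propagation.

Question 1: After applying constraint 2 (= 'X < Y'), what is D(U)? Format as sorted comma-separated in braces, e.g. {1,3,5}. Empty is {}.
Answer: {3}

Derivation:
Constraint 1 (U + W = X) on D(U)={3,4,5,6,7} D(W)={3,4,5,6,7} D(X)={3,4,6}: U {3,4,5,6,7}->{3}; W {3,4,5,6,7}->{3}; X {3,4,6}->{6}
Constraint 2 (X < Y) on D(X)={6} D(Y)={3,4,5,6,7}: Y {3,4,5,6,7}->{7}
So after constraint 2: D(U) = {3}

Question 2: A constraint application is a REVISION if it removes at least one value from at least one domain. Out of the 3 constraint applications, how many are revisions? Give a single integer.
Constraint 1 (U + W = X) on D(U)={3,4,5,6,7} D(W)={3,4,5,6,7} D(X)={3,4,6}: U {3,4,5,6,7}->{3}; W {3,4,5,6,7}->{3}; X {3,4,6}->{6} => REVISION
Constraint 2 (X < Y) on D(X)={6} D(Y)={3,4,5,6,7}: Y {3,4,5,6,7}->{7} => REVISION
Constraint 3 (X + Y = U) on D(X)={6} D(Y)={7} D(U)={3}: X {6}->{}; Y {7}->{}; U {3}->{} => REVISION
Total revisions = 3

Answer: 3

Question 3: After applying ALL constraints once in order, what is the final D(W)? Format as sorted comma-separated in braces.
Answer: {3}

Derivation:
Constraint 1 (U + W = X) on D(U)={3,4,5,6,7} D(W)={3,4,5,6,7} D(X)={3,4,6}: U {3,4,5,6,7}->{3}; W {3,4,5,6,7}->{3}; X {3,4,6}->{6}
Constraint 2 (X < Y) on D(X)={6} D(Y)={3,4,5,6,7}: Y {3,4,5,6,7}->{7}
Constraint 3 (X + Y = U) on D(X)={6} D(Y)={7} D(U)={3}: X {6}->{}; Y {7}->{}; U {3}->{}
So after all 3 constraints: D(W) = {3}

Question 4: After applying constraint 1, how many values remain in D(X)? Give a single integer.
Constraint 1 (U + W = X) on D(U)={3,4,5,6,7} D(W)={3,4,5,6,7} D(X)={3,4,6}: U {3,4,5,6,7}->{3}; W {3,4,5,6,7}->{3}; X {3,4,6}->{6}
So after constraint 1: D(X)={6}, size = 1

Answer: 1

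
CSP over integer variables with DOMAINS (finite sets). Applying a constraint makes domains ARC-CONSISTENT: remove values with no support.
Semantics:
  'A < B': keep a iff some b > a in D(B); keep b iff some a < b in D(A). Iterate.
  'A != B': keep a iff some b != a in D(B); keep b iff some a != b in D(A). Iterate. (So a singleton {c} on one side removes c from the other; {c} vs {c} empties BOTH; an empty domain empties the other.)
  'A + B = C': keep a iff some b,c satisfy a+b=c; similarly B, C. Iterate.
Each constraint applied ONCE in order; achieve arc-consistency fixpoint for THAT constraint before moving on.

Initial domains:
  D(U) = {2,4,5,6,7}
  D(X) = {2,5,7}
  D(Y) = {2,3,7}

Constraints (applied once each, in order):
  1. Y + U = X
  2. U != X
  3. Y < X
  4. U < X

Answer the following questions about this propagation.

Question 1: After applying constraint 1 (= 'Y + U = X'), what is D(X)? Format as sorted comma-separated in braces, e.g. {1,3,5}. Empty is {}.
Constraint 1 (Y + U = X) on D(Y)={2,3,7} D(U)={2,4,5,6,7} D(X)={2,5,7}: Y {2,3,7}->{2,3}; U {2,4,5,6,7}->{2,4,5}; X {2,5,7}->{5,7}
So after constraint 1: D(X) = {5,7}

Answer: {5,7}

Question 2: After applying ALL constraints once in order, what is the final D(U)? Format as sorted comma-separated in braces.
Answer: {2,4,5}

Derivation:
Constraint 1 (Y + U = X) on D(Y)={2,3,7} D(U)={2,4,5,6,7} D(X)={2,5,7}: Y {2,3,7}->{2,3}; U {2,4,5,6,7}->{2,4,5}; X {2,5,7}->{5,7}
Constraint 2 (U != X) on D(U)={2,4,5} D(X)={5,7}: no change
Constraint 3 (Y < X) on D(Y)={2,3} D(X)={5,7}: no change
Constraint 4 (U < X) on D(U)={2,4,5} D(X)={5,7}: no change
So after all 4 constraints: D(U) = {2,4,5}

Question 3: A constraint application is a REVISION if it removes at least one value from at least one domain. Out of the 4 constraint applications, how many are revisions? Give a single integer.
Constraint 1 (Y + U = X) on D(Y)={2,3,7} D(U)={2,4,5,6,7} D(X)={2,5,7}: Y {2,3,7}->{2,3}; U {2,4,5,6,7}->{2,4,5}; X {2,5,7}->{5,7} => REVISION
Constraint 2 (U != X) on D(U)={2,4,5} D(X)={5,7}: no change => not a revision
Constraint 3 (Y < X) on D(Y)={2,3} D(X)={5,7}: no change => not a revision
Constraint 4 (U < X) on D(U)={2,4,5} D(X)={5,7}: no change => not a revision
Total revisions = 1

Answer: 1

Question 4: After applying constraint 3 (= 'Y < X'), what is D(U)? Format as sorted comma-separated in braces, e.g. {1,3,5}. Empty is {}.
Constraint 1 (Y + U = X) on D(Y)={2,3,7} D(U)={2,4,5,6,7} D(X)={2,5,7}: Y {2,3,7}->{2,3}; U {2,4,5,6,7}->{2,4,5}; X {2,5,7}->{5,7}
Constraint 2 (U != X) on D(U)={2,4,5} D(X)={5,7}: no change
Constraint 3 (Y < X) on D(Y)={2,3} D(X)={5,7}: no change
So after constraint 3: D(U) = {2,4,5}

Answer: {2,4,5}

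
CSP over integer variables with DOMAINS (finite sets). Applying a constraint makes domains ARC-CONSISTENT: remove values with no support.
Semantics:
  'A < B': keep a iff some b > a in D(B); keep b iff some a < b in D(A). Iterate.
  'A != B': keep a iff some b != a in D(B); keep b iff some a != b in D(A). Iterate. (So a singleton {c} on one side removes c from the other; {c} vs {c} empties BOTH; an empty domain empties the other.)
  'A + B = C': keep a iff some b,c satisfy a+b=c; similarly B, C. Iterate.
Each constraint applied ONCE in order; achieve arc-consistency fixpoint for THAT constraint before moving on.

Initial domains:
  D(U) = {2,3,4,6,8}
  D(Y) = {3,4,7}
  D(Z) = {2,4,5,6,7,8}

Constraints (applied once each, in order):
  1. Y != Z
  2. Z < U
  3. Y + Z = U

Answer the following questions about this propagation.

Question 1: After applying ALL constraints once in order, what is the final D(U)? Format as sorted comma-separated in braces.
Answer: {6,8}

Derivation:
Constraint 1 (Y != Z) on D(Y)={3,4,7} D(Z)={2,4,5,6,7,8}: no change
Constraint 2 (Z < U) on D(Z)={2,4,5,6,7,8} D(U)={2,3,4,6,8}: Z {2,4,5,6,7,8}->{2,4,5,6,7}; U {2,3,4,6,8}->{3,4,6,8}
Constraint 3 (Y + Z = U) on D(Y)={3,4,7} D(Z)={2,4,5,6,7} D(U)={3,4,6,8}: Y {3,4,7}->{3,4}; Z {2,4,5,6,7}->{2,4,5}; U {3,4,6,8}->{6,8}
So after all 3 constraints: D(U) = {6,8}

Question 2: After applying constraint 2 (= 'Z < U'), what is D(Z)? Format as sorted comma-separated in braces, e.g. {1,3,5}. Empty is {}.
Constraint 1 (Y != Z) on D(Y)={3,4,7} D(Z)={2,4,5,6,7,8}: no change
Constraint 2 (Z < U) on D(Z)={2,4,5,6,7,8} D(U)={2,3,4,6,8}: Z {2,4,5,6,7,8}->{2,4,5,6,7}; U {2,3,4,6,8}->{3,4,6,8}
So after constraint 2: D(Z) = {2,4,5,6,7}

Answer: {2,4,5,6,7}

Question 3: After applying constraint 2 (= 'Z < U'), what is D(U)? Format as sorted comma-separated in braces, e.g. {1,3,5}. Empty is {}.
Constraint 1 (Y != Z) on D(Y)={3,4,7} D(Z)={2,4,5,6,7,8}: no change
Constraint 2 (Z < U) on D(Z)={2,4,5,6,7,8} D(U)={2,3,4,6,8}: Z {2,4,5,6,7,8}->{2,4,5,6,7}; U {2,3,4,6,8}->{3,4,6,8}
So after constraint 2: D(U) = {3,4,6,8}

Answer: {3,4,6,8}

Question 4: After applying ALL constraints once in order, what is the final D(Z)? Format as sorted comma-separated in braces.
Answer: {2,4,5}

Derivation:
Constraint 1 (Y != Z) on D(Y)={3,4,7} D(Z)={2,4,5,6,7,8}: no change
Constraint 2 (Z < U) on D(Z)={2,4,5,6,7,8} D(U)={2,3,4,6,8}: Z {2,4,5,6,7,8}->{2,4,5,6,7}; U {2,3,4,6,8}->{3,4,6,8}
Constraint 3 (Y + Z = U) on D(Y)={3,4,7} D(Z)={2,4,5,6,7} D(U)={3,4,6,8}: Y {3,4,7}->{3,4}; Z {2,4,5,6,7}->{2,4,5}; U {3,4,6,8}->{6,8}
So after all 3 constraints: D(Z) = {2,4,5}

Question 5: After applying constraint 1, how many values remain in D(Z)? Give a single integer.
Answer: 6

Derivation:
Constraint 1 (Y != Z) on D(Y)={3,4,7} D(Z)={2,4,5,6,7,8}: no change
So after constraint 1: D(Z)={2,4,5,6,7,8}, size = 6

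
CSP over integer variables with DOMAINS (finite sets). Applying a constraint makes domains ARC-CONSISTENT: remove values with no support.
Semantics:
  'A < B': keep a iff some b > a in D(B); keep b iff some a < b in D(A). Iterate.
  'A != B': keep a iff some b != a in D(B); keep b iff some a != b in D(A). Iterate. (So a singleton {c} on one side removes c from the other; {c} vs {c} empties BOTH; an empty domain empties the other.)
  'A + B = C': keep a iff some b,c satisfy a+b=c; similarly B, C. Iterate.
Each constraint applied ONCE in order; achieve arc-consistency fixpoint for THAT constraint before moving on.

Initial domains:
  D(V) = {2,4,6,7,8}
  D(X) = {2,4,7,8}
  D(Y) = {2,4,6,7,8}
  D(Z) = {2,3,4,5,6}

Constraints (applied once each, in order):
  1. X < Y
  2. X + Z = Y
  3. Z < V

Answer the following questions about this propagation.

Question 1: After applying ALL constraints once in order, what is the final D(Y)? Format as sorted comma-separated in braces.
Constraint 1 (X < Y) on D(X)={2,4,7,8} D(Y)={2,4,6,7,8}: X {2,4,7,8}->{2,4,7}; Y {2,4,6,7,8}->{4,6,7,8}
Constraint 2 (X + Z = Y) on D(X)={2,4,7} D(Z)={2,3,4,5,6} D(Y)={4,6,7,8}: X {2,4,7}->{2,4}
Constraint 3 (Z < V) on D(Z)={2,3,4,5,6} D(V)={2,4,6,7,8}: V {2,4,6,7,8}->{4,6,7,8}
So after all 3 constraints: D(Y) = {4,6,7,8}

Answer: {4,6,7,8}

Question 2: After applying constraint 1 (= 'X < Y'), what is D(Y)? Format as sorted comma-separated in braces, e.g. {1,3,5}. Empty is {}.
Answer: {4,6,7,8}

Derivation:
Constraint 1 (X < Y) on D(X)={2,4,7,8} D(Y)={2,4,6,7,8}: X {2,4,7,8}->{2,4,7}; Y {2,4,6,7,8}->{4,6,7,8}
So after constraint 1: D(Y) = {4,6,7,8}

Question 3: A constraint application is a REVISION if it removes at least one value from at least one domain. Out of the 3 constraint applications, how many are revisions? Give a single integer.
Constraint 1 (X < Y) on D(X)={2,4,7,8} D(Y)={2,4,6,7,8}: X {2,4,7,8}->{2,4,7}; Y {2,4,6,7,8}->{4,6,7,8} => REVISION
Constraint 2 (X + Z = Y) on D(X)={2,4,7} D(Z)={2,3,4,5,6} D(Y)={4,6,7,8}: X {2,4,7}->{2,4} => REVISION
Constraint 3 (Z < V) on D(Z)={2,3,4,5,6} D(V)={2,4,6,7,8}: V {2,4,6,7,8}->{4,6,7,8} => REVISION
Total revisions = 3

Answer: 3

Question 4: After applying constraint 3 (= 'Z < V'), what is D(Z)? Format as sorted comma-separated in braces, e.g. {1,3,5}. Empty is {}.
Answer: {2,3,4,5,6}

Derivation:
Constraint 1 (X < Y) on D(X)={2,4,7,8} D(Y)={2,4,6,7,8}: X {2,4,7,8}->{2,4,7}; Y {2,4,6,7,8}->{4,6,7,8}
Constraint 2 (X + Z = Y) on D(X)={2,4,7} D(Z)={2,3,4,5,6} D(Y)={4,6,7,8}: X {2,4,7}->{2,4}
Constraint 3 (Z < V) on D(Z)={2,3,4,5,6} D(V)={2,4,6,7,8}: V {2,4,6,7,8}->{4,6,7,8}
So after constraint 3: D(Z) = {2,3,4,5,6}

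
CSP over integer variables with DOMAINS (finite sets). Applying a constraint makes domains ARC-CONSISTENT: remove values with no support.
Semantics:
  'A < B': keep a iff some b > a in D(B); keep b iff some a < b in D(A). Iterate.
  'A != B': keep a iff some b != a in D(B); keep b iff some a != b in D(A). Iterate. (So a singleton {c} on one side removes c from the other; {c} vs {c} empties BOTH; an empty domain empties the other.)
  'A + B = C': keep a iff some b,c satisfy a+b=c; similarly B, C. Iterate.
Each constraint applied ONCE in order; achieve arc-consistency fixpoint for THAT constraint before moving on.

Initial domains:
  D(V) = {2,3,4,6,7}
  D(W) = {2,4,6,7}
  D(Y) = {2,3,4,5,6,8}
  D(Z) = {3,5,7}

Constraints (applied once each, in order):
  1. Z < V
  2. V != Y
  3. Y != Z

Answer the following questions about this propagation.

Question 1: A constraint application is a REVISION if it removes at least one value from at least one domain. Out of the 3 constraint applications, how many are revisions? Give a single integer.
Constraint 1 (Z < V) on D(Z)={3,5,7} D(V)={2,3,4,6,7}: Z {3,5,7}->{3,5}; V {2,3,4,6,7}->{4,6,7} => REVISION
Constraint 2 (V != Y) on D(V)={4,6,7} D(Y)={2,3,4,5,6,8}: no change => not a revision
Constraint 3 (Y != Z) on D(Y)={2,3,4,5,6,8} D(Z)={3,5}: no change => not a revision
Total revisions = 1

Answer: 1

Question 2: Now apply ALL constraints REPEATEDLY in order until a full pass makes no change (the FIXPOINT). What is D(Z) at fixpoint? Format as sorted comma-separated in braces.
pass 0 (initial): D(Z)={3,5,7}
pass 1: V {2,3,4,6,7}->{4,6,7}; Z {3,5,7}->{3,5}
pass 2: no change
Fixpoint after 2 passes: D(Z) = {3,5}

Answer: {3,5}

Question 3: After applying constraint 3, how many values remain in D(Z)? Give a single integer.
Constraint 1 (Z < V) on D(Z)={3,5,7} D(V)={2,3,4,6,7}: Z {3,5,7}->{3,5}; V {2,3,4,6,7}->{4,6,7}
Constraint 2 (V != Y) on D(V)={4,6,7} D(Y)={2,3,4,5,6,8}: no change
Constraint 3 (Y != Z) on D(Y)={2,3,4,5,6,8} D(Z)={3,5}: no change
So after constraint 3: D(Z)={3,5}, size = 2

Answer: 2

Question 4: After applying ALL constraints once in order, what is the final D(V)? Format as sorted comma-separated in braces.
Answer: {4,6,7}

Derivation:
Constraint 1 (Z < V) on D(Z)={3,5,7} D(V)={2,3,4,6,7}: Z {3,5,7}->{3,5}; V {2,3,4,6,7}->{4,6,7}
Constraint 2 (V != Y) on D(V)={4,6,7} D(Y)={2,3,4,5,6,8}: no change
Constraint 3 (Y != Z) on D(Y)={2,3,4,5,6,8} D(Z)={3,5}: no change
So after all 3 constraints: D(V) = {4,6,7}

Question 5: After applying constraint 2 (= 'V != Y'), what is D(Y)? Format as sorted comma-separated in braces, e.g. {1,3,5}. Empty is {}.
Answer: {2,3,4,5,6,8}

Derivation:
Constraint 1 (Z < V) on D(Z)={3,5,7} D(V)={2,3,4,6,7}: Z {3,5,7}->{3,5}; V {2,3,4,6,7}->{4,6,7}
Constraint 2 (V != Y) on D(V)={4,6,7} D(Y)={2,3,4,5,6,8}: no change
So after constraint 2: D(Y) = {2,3,4,5,6,8}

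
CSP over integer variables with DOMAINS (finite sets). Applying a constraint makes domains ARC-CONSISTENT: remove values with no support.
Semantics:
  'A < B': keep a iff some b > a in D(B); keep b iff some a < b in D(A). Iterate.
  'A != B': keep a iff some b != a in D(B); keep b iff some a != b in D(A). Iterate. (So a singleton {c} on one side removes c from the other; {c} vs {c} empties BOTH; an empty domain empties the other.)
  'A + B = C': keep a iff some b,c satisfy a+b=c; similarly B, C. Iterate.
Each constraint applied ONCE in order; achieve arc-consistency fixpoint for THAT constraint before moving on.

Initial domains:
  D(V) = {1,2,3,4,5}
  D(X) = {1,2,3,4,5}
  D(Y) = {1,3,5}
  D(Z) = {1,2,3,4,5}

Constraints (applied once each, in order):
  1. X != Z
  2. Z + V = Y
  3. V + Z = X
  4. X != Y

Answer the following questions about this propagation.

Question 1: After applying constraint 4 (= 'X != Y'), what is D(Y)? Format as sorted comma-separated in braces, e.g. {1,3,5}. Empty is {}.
Constraint 1 (X != Z) on D(X)={1,2,3,4,5} D(Z)={1,2,3,4,5}: no change
Constraint 2 (Z + V = Y) on D(Z)={1,2,3,4,5} D(V)={1,2,3,4,5} D(Y)={1,3,5}: Z {1,2,3,4,5}->{1,2,3,4}; V {1,2,3,4,5}->{1,2,3,4}; Y {1,3,5}->{3,5}
Constraint 3 (V + Z = X) on D(V)={1,2,3,4} D(Z)={1,2,3,4} D(X)={1,2,3,4,5}: X {1,2,3,4,5}->{2,3,4,5}
Constraint 4 (X != Y) on D(X)={2,3,4,5} D(Y)={3,5}: no change
So after constraint 4: D(Y) = {3,5}

Answer: {3,5}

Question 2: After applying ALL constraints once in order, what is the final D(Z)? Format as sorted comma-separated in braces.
Answer: {1,2,3,4}

Derivation:
Constraint 1 (X != Z) on D(X)={1,2,3,4,5} D(Z)={1,2,3,4,5}: no change
Constraint 2 (Z + V = Y) on D(Z)={1,2,3,4,5} D(V)={1,2,3,4,5} D(Y)={1,3,5}: Z {1,2,3,4,5}->{1,2,3,4}; V {1,2,3,4,5}->{1,2,3,4}; Y {1,3,5}->{3,5}
Constraint 3 (V + Z = X) on D(V)={1,2,3,4} D(Z)={1,2,3,4} D(X)={1,2,3,4,5}: X {1,2,3,4,5}->{2,3,4,5}
Constraint 4 (X != Y) on D(X)={2,3,4,5} D(Y)={3,5}: no change
So after all 4 constraints: D(Z) = {1,2,3,4}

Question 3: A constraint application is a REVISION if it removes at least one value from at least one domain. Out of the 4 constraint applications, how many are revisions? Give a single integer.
Constraint 1 (X != Z) on D(X)={1,2,3,4,5} D(Z)={1,2,3,4,5}: no change => not a revision
Constraint 2 (Z + V = Y) on D(Z)={1,2,3,4,5} D(V)={1,2,3,4,5} D(Y)={1,3,5}: Z {1,2,3,4,5}->{1,2,3,4}; V {1,2,3,4,5}->{1,2,3,4}; Y {1,3,5}->{3,5} => REVISION
Constraint 3 (V + Z = X) on D(V)={1,2,3,4} D(Z)={1,2,3,4} D(X)={1,2,3,4,5}: X {1,2,3,4,5}->{2,3,4,5} => REVISION
Constraint 4 (X != Y) on D(X)={2,3,4,5} D(Y)={3,5}: no change => not a revision
Total revisions = 2

Answer: 2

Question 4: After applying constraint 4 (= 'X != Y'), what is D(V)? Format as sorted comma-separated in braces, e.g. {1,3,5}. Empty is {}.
Constraint 1 (X != Z) on D(X)={1,2,3,4,5} D(Z)={1,2,3,4,5}: no change
Constraint 2 (Z + V = Y) on D(Z)={1,2,3,4,5} D(V)={1,2,3,4,5} D(Y)={1,3,5}: Z {1,2,3,4,5}->{1,2,3,4}; V {1,2,3,4,5}->{1,2,3,4}; Y {1,3,5}->{3,5}
Constraint 3 (V + Z = X) on D(V)={1,2,3,4} D(Z)={1,2,3,4} D(X)={1,2,3,4,5}: X {1,2,3,4,5}->{2,3,4,5}
Constraint 4 (X != Y) on D(X)={2,3,4,5} D(Y)={3,5}: no change
So after constraint 4: D(V) = {1,2,3,4}

Answer: {1,2,3,4}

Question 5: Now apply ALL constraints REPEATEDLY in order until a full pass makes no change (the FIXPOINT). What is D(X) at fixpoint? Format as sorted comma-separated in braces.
pass 0 (initial): D(X)={1,2,3,4,5}
pass 1: V {1,2,3,4,5}->{1,2,3,4}; X {1,2,3,4,5}->{2,3,4,5}; Y {1,3,5}->{3,5}; Z {1,2,3,4,5}->{1,2,3,4}
pass 2: no change
Fixpoint after 2 passes: D(X) = {2,3,4,5}

Answer: {2,3,4,5}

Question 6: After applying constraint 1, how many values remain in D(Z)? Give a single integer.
Answer: 5

Derivation:
Constraint 1 (X != Z) on D(X)={1,2,3,4,5} D(Z)={1,2,3,4,5}: no change
So after constraint 1: D(Z)={1,2,3,4,5}, size = 5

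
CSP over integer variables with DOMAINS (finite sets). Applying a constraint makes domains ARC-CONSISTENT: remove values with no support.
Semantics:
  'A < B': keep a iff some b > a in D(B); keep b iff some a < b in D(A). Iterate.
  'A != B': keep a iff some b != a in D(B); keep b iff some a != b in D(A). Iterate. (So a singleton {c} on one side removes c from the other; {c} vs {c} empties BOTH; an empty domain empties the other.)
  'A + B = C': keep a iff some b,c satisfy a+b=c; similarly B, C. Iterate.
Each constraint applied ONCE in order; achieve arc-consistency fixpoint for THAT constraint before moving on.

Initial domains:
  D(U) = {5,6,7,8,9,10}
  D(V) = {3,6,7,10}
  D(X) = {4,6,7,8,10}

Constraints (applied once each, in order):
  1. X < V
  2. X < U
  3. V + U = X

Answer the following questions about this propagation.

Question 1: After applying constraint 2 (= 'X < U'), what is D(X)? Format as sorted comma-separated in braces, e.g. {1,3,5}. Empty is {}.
Answer: {4,6,7,8}

Derivation:
Constraint 1 (X < V) on D(X)={4,6,7,8,10} D(V)={3,6,7,10}: X {4,6,7,8,10}->{4,6,7,8}; V {3,6,7,10}->{6,7,10}
Constraint 2 (X < U) on D(X)={4,6,7,8} D(U)={5,6,7,8,9,10}: no change
So after constraint 2: D(X) = {4,6,7,8}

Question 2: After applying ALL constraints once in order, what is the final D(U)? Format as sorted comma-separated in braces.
Constraint 1 (X < V) on D(X)={4,6,7,8,10} D(V)={3,6,7,10}: X {4,6,7,8,10}->{4,6,7,8}; V {3,6,7,10}->{6,7,10}
Constraint 2 (X < U) on D(X)={4,6,7,8} D(U)={5,6,7,8,9,10}: no change
Constraint 3 (V + U = X) on D(V)={6,7,10} D(U)={5,6,7,8,9,10} D(X)={4,6,7,8}: V {6,7,10}->{}; U {5,6,7,8,9,10}->{}; X {4,6,7,8}->{}
So after all 3 constraints: D(U) = {}

Answer: {}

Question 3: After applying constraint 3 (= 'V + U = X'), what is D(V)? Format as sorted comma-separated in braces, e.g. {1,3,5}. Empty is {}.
Constraint 1 (X < V) on D(X)={4,6,7,8,10} D(V)={3,6,7,10}: X {4,6,7,8,10}->{4,6,7,8}; V {3,6,7,10}->{6,7,10}
Constraint 2 (X < U) on D(X)={4,6,7,8} D(U)={5,6,7,8,9,10}: no change
Constraint 3 (V + U = X) on D(V)={6,7,10} D(U)={5,6,7,8,9,10} D(X)={4,6,7,8}: V {6,7,10}->{}; U {5,6,7,8,9,10}->{}; X {4,6,7,8}->{}
So after constraint 3: D(V) = {}

Answer: {}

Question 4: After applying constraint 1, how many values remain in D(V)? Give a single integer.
Answer: 3

Derivation:
Constraint 1 (X < V) on D(X)={4,6,7,8,10} D(V)={3,6,7,10}: X {4,6,7,8,10}->{4,6,7,8}; V {3,6,7,10}->{6,7,10}
So after constraint 1: D(V)={6,7,10}, size = 3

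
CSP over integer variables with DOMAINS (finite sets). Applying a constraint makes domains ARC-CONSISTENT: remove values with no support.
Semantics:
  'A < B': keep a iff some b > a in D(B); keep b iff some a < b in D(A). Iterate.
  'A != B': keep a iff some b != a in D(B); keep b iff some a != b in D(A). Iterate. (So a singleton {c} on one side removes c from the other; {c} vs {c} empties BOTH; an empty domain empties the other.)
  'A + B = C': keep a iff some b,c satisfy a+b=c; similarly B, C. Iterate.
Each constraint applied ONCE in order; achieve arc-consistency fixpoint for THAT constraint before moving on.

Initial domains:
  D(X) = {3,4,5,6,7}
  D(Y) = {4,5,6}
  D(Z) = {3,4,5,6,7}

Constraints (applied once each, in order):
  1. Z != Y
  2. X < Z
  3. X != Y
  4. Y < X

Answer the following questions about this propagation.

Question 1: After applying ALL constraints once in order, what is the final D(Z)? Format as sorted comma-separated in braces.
Answer: {4,5,6,7}

Derivation:
Constraint 1 (Z != Y) on D(Z)={3,4,5,6,7} D(Y)={4,5,6}: no change
Constraint 2 (X < Z) on D(X)={3,4,5,6,7} D(Z)={3,4,5,6,7}: X {3,4,5,6,7}->{3,4,5,6}; Z {3,4,5,6,7}->{4,5,6,7}
Constraint 3 (X != Y) on D(X)={3,4,5,6} D(Y)={4,5,6}: no change
Constraint 4 (Y < X) on D(Y)={4,5,6} D(X)={3,4,5,6}: Y {4,5,6}->{4,5}; X {3,4,5,6}->{5,6}
So after all 4 constraints: D(Z) = {4,5,6,7}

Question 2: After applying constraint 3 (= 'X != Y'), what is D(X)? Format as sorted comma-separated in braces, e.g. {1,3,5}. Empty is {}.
Answer: {3,4,5,6}

Derivation:
Constraint 1 (Z != Y) on D(Z)={3,4,5,6,7} D(Y)={4,5,6}: no change
Constraint 2 (X < Z) on D(X)={3,4,5,6,7} D(Z)={3,4,5,6,7}: X {3,4,5,6,7}->{3,4,5,6}; Z {3,4,5,6,7}->{4,5,6,7}
Constraint 3 (X != Y) on D(X)={3,4,5,6} D(Y)={4,5,6}: no change
So after constraint 3: D(X) = {3,4,5,6}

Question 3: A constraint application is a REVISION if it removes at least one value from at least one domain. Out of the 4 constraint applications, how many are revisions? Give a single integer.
Constraint 1 (Z != Y) on D(Z)={3,4,5,6,7} D(Y)={4,5,6}: no change => not a revision
Constraint 2 (X < Z) on D(X)={3,4,5,6,7} D(Z)={3,4,5,6,7}: X {3,4,5,6,7}->{3,4,5,6}; Z {3,4,5,6,7}->{4,5,6,7} => REVISION
Constraint 3 (X != Y) on D(X)={3,4,5,6} D(Y)={4,5,6}: no change => not a revision
Constraint 4 (Y < X) on D(Y)={4,5,6} D(X)={3,4,5,6}: Y {4,5,6}->{4,5}; X {3,4,5,6}->{5,6} => REVISION
Total revisions = 2

Answer: 2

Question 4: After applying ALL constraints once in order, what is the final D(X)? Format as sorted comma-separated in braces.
Answer: {5,6}

Derivation:
Constraint 1 (Z != Y) on D(Z)={3,4,5,6,7} D(Y)={4,5,6}: no change
Constraint 2 (X < Z) on D(X)={3,4,5,6,7} D(Z)={3,4,5,6,7}: X {3,4,5,6,7}->{3,4,5,6}; Z {3,4,5,6,7}->{4,5,6,7}
Constraint 3 (X != Y) on D(X)={3,4,5,6} D(Y)={4,5,6}: no change
Constraint 4 (Y < X) on D(Y)={4,5,6} D(X)={3,4,5,6}: Y {4,5,6}->{4,5}; X {3,4,5,6}->{5,6}
So after all 4 constraints: D(X) = {5,6}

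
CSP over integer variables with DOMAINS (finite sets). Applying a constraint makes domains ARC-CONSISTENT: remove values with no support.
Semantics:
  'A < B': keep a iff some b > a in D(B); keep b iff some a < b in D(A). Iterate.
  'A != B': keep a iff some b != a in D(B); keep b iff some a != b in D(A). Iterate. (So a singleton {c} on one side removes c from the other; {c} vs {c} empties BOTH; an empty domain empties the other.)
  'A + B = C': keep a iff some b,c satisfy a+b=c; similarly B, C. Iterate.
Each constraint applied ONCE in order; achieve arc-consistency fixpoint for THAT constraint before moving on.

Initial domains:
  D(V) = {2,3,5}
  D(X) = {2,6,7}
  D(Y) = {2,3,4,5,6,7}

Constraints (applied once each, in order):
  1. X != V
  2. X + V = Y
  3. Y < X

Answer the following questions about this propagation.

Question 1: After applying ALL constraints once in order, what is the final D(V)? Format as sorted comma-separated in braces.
Constraint 1 (X != V) on D(X)={2,6,7} D(V)={2,3,5}: no change
Constraint 2 (X + V = Y) on D(X)={2,6,7} D(V)={2,3,5} D(Y)={2,3,4,5,6,7}: X {2,6,7}->{2}; Y {2,3,4,5,6,7}->{4,5,7}
Constraint 3 (Y < X) on D(Y)={4,5,7} D(X)={2}: Y {4,5,7}->{}; X {2}->{}
So after all 3 constraints: D(V) = {2,3,5}

Answer: {2,3,5}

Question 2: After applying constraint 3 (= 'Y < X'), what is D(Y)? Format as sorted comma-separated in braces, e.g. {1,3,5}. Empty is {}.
Answer: {}

Derivation:
Constraint 1 (X != V) on D(X)={2,6,7} D(V)={2,3,5}: no change
Constraint 2 (X + V = Y) on D(X)={2,6,7} D(V)={2,3,5} D(Y)={2,3,4,5,6,7}: X {2,6,7}->{2}; Y {2,3,4,5,6,7}->{4,5,7}
Constraint 3 (Y < X) on D(Y)={4,5,7} D(X)={2}: Y {4,5,7}->{}; X {2}->{}
So after constraint 3: D(Y) = {}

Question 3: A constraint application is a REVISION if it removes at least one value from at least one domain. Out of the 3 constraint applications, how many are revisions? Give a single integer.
Answer: 2

Derivation:
Constraint 1 (X != V) on D(X)={2,6,7} D(V)={2,3,5}: no change => not a revision
Constraint 2 (X + V = Y) on D(X)={2,6,7} D(V)={2,3,5} D(Y)={2,3,4,5,6,7}: X {2,6,7}->{2}; Y {2,3,4,5,6,7}->{4,5,7} => REVISION
Constraint 3 (Y < X) on D(Y)={4,5,7} D(X)={2}: Y {4,5,7}->{}; X {2}->{} => REVISION
Total revisions = 2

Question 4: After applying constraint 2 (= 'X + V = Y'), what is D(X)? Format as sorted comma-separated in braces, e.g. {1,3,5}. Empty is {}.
Constraint 1 (X != V) on D(X)={2,6,7} D(V)={2,3,5}: no change
Constraint 2 (X + V = Y) on D(X)={2,6,7} D(V)={2,3,5} D(Y)={2,3,4,5,6,7}: X {2,6,7}->{2}; Y {2,3,4,5,6,7}->{4,5,7}
So after constraint 2: D(X) = {2}

Answer: {2}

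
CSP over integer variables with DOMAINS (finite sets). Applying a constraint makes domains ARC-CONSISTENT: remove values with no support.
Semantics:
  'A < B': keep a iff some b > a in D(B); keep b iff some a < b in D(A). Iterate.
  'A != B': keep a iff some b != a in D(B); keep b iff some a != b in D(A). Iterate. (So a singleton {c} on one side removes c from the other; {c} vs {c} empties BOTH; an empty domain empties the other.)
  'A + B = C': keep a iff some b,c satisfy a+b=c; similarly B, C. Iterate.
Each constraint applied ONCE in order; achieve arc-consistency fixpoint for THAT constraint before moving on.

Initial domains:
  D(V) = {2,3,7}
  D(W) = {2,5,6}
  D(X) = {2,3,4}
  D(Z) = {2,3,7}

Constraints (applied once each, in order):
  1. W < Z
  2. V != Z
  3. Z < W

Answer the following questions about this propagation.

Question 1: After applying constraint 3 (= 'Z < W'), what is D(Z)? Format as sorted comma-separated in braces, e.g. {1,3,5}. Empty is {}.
Answer: {3}

Derivation:
Constraint 1 (W < Z) on D(W)={2,5,6} D(Z)={2,3,7}: Z {2,3,7}->{3,7}
Constraint 2 (V != Z) on D(V)={2,3,7} D(Z)={3,7}: no change
Constraint 3 (Z < W) on D(Z)={3,7} D(W)={2,5,6}: Z {3,7}->{3}; W {2,5,6}->{5,6}
So after constraint 3: D(Z) = {3}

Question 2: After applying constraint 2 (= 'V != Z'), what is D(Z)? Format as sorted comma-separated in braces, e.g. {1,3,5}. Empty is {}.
Constraint 1 (W < Z) on D(W)={2,5,6} D(Z)={2,3,7}: Z {2,3,7}->{3,7}
Constraint 2 (V != Z) on D(V)={2,3,7} D(Z)={3,7}: no change
So after constraint 2: D(Z) = {3,7}

Answer: {3,7}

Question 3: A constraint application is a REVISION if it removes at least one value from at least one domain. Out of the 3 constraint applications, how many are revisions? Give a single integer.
Constraint 1 (W < Z) on D(W)={2,5,6} D(Z)={2,3,7}: Z {2,3,7}->{3,7} => REVISION
Constraint 2 (V != Z) on D(V)={2,3,7} D(Z)={3,7}: no change => not a revision
Constraint 3 (Z < W) on D(Z)={3,7} D(W)={2,5,6}: Z {3,7}->{3}; W {2,5,6}->{5,6} => REVISION
Total revisions = 2

Answer: 2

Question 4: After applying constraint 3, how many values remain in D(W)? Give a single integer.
Constraint 1 (W < Z) on D(W)={2,5,6} D(Z)={2,3,7}: Z {2,3,7}->{3,7}
Constraint 2 (V != Z) on D(V)={2,3,7} D(Z)={3,7}: no change
Constraint 3 (Z < W) on D(Z)={3,7} D(W)={2,5,6}: Z {3,7}->{3}; W {2,5,6}->{5,6}
So after constraint 3: D(W)={5,6}, size = 2

Answer: 2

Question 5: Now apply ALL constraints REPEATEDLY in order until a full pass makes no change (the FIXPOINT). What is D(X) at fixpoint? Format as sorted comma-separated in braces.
Answer: {2,3,4}

Derivation:
pass 0 (initial): D(X)={2,3,4}
pass 1: W {2,5,6}->{5,6}; Z {2,3,7}->{3}
pass 2: V {2,3,7}->{}; W {5,6}->{}; Z {3}->{}
pass 3: no change
Fixpoint after 3 passes: D(X) = {2,3,4}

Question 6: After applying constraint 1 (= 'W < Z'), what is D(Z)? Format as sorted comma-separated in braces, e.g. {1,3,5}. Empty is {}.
Answer: {3,7}

Derivation:
Constraint 1 (W < Z) on D(W)={2,5,6} D(Z)={2,3,7}: Z {2,3,7}->{3,7}
So after constraint 1: D(Z) = {3,7}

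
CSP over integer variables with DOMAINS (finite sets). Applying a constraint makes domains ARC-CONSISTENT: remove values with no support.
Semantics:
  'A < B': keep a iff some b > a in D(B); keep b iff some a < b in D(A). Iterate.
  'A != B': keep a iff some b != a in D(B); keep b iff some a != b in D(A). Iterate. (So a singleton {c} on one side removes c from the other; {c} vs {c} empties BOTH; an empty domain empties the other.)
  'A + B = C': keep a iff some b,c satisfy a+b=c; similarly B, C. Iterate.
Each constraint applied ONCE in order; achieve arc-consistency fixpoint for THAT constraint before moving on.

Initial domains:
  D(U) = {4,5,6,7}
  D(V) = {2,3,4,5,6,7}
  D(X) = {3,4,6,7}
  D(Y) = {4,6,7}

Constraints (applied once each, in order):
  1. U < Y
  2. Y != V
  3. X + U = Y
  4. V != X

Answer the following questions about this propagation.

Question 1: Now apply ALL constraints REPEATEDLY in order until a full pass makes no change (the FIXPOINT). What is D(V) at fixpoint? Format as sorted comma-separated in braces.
pass 0 (initial): D(V)={2,3,4,5,6,7}
pass 1: U {4,5,6,7}->{4}; V {2,3,4,5,6,7}->{2,4,5,6,7}; X {3,4,6,7}->{3}; Y {4,6,7}->{7}
pass 2: V {2,4,5,6,7}->{2,4,5,6}
pass 3: no change
Fixpoint after 3 passes: D(V) = {2,4,5,6}

Answer: {2,4,5,6}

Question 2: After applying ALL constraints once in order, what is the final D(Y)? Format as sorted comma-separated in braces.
Answer: {7}

Derivation:
Constraint 1 (U < Y) on D(U)={4,5,6,7} D(Y)={4,6,7}: U {4,5,6,7}->{4,5,6}; Y {4,6,7}->{6,7}
Constraint 2 (Y != V) on D(Y)={6,7} D(V)={2,3,4,5,6,7}: no change
Constraint 3 (X + U = Y) on D(X)={3,4,6,7} D(U)={4,5,6} D(Y)={6,7}: X {3,4,6,7}->{3}; U {4,5,6}->{4}; Y {6,7}->{7}
Constraint 4 (V != X) on D(V)={2,3,4,5,6,7} D(X)={3}: V {2,3,4,5,6,7}->{2,4,5,6,7}
So after all 4 constraints: D(Y) = {7}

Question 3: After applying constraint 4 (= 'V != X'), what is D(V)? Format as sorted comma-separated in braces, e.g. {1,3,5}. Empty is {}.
Answer: {2,4,5,6,7}

Derivation:
Constraint 1 (U < Y) on D(U)={4,5,6,7} D(Y)={4,6,7}: U {4,5,6,7}->{4,5,6}; Y {4,6,7}->{6,7}
Constraint 2 (Y != V) on D(Y)={6,7} D(V)={2,3,4,5,6,7}: no change
Constraint 3 (X + U = Y) on D(X)={3,4,6,7} D(U)={4,5,6} D(Y)={6,7}: X {3,4,6,7}->{3}; U {4,5,6}->{4}; Y {6,7}->{7}
Constraint 4 (V != X) on D(V)={2,3,4,5,6,7} D(X)={3}: V {2,3,4,5,6,7}->{2,4,5,6,7}
So after constraint 4: D(V) = {2,4,5,6,7}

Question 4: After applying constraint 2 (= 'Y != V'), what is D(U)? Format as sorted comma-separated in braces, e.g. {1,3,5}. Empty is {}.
Constraint 1 (U < Y) on D(U)={4,5,6,7} D(Y)={4,6,7}: U {4,5,6,7}->{4,5,6}; Y {4,6,7}->{6,7}
Constraint 2 (Y != V) on D(Y)={6,7} D(V)={2,3,4,5,6,7}: no change
So after constraint 2: D(U) = {4,5,6}

Answer: {4,5,6}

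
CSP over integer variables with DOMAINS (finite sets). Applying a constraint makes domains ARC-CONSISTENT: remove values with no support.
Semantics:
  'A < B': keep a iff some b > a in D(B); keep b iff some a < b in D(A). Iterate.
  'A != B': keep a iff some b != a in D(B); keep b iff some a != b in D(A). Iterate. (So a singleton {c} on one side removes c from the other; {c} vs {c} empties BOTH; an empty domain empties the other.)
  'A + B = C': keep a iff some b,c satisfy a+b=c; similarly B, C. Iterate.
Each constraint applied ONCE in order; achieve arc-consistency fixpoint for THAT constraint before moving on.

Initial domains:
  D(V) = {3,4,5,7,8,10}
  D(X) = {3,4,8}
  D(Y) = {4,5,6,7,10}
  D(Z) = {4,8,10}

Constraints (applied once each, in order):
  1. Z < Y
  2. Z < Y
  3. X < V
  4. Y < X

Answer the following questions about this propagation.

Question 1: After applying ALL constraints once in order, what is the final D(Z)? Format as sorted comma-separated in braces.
Answer: {4,8}

Derivation:
Constraint 1 (Z < Y) on D(Z)={4,8,10} D(Y)={4,5,6,7,10}: Z {4,8,10}->{4,8}; Y {4,5,6,7,10}->{5,6,7,10}
Constraint 2 (Z < Y) on D(Z)={4,8} D(Y)={5,6,7,10}: no change
Constraint 3 (X < V) on D(X)={3,4,8} D(V)={3,4,5,7,8,10}: V {3,4,5,7,8,10}->{4,5,7,8,10}
Constraint 4 (Y < X) on D(Y)={5,6,7,10} D(X)={3,4,8}: Y {5,6,7,10}->{5,6,7}; X {3,4,8}->{8}
So after all 4 constraints: D(Z) = {4,8}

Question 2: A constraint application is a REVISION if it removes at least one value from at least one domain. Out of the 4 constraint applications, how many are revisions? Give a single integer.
Answer: 3

Derivation:
Constraint 1 (Z < Y) on D(Z)={4,8,10} D(Y)={4,5,6,7,10}: Z {4,8,10}->{4,8}; Y {4,5,6,7,10}->{5,6,7,10} => REVISION
Constraint 2 (Z < Y) on D(Z)={4,8} D(Y)={5,6,7,10}: no change => not a revision
Constraint 3 (X < V) on D(X)={3,4,8} D(V)={3,4,5,7,8,10}: V {3,4,5,7,8,10}->{4,5,7,8,10} => REVISION
Constraint 4 (Y < X) on D(Y)={5,6,7,10} D(X)={3,4,8}: Y {5,6,7,10}->{5,6,7}; X {3,4,8}->{8} => REVISION
Total revisions = 3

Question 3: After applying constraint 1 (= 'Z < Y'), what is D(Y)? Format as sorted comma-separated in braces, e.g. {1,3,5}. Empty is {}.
Constraint 1 (Z < Y) on D(Z)={4,8,10} D(Y)={4,5,6,7,10}: Z {4,8,10}->{4,8}; Y {4,5,6,7,10}->{5,6,7,10}
So after constraint 1: D(Y) = {5,6,7,10}

Answer: {5,6,7,10}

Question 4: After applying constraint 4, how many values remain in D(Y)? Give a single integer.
Constraint 1 (Z < Y) on D(Z)={4,8,10} D(Y)={4,5,6,7,10}: Z {4,8,10}->{4,8}; Y {4,5,6,7,10}->{5,6,7,10}
Constraint 2 (Z < Y) on D(Z)={4,8} D(Y)={5,6,7,10}: no change
Constraint 3 (X < V) on D(X)={3,4,8} D(V)={3,4,5,7,8,10}: V {3,4,5,7,8,10}->{4,5,7,8,10}
Constraint 4 (Y < X) on D(Y)={5,6,7,10} D(X)={3,4,8}: Y {5,6,7,10}->{5,6,7}; X {3,4,8}->{8}
So after constraint 4: D(Y)={5,6,7}, size = 3

Answer: 3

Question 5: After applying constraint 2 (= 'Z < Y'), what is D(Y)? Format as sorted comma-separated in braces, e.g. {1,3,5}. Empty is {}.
Constraint 1 (Z < Y) on D(Z)={4,8,10} D(Y)={4,5,6,7,10}: Z {4,8,10}->{4,8}; Y {4,5,6,7,10}->{5,6,7,10}
Constraint 2 (Z < Y) on D(Z)={4,8} D(Y)={5,6,7,10}: no change
So after constraint 2: D(Y) = {5,6,7,10}

Answer: {5,6,7,10}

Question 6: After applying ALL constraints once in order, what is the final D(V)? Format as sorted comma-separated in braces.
Answer: {4,5,7,8,10}

Derivation:
Constraint 1 (Z < Y) on D(Z)={4,8,10} D(Y)={4,5,6,7,10}: Z {4,8,10}->{4,8}; Y {4,5,6,7,10}->{5,6,7,10}
Constraint 2 (Z < Y) on D(Z)={4,8} D(Y)={5,6,7,10}: no change
Constraint 3 (X < V) on D(X)={3,4,8} D(V)={3,4,5,7,8,10}: V {3,4,5,7,8,10}->{4,5,7,8,10}
Constraint 4 (Y < X) on D(Y)={5,6,7,10} D(X)={3,4,8}: Y {5,6,7,10}->{5,6,7}; X {3,4,8}->{8}
So after all 4 constraints: D(V) = {4,5,7,8,10}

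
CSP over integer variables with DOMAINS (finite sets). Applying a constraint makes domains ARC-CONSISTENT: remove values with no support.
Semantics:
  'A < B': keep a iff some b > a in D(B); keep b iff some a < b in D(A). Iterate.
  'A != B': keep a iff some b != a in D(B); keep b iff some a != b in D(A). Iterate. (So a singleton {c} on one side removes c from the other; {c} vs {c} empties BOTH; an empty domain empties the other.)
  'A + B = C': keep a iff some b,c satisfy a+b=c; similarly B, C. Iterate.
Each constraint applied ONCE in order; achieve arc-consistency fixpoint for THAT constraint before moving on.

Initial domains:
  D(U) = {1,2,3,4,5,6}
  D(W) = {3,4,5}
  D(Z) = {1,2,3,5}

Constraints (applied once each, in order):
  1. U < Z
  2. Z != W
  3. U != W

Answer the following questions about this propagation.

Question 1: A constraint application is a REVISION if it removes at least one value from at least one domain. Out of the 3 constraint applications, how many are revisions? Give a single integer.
Answer: 1

Derivation:
Constraint 1 (U < Z) on D(U)={1,2,3,4,5,6} D(Z)={1,2,3,5}: U {1,2,3,4,5,6}->{1,2,3,4}; Z {1,2,3,5}->{2,3,5} => REVISION
Constraint 2 (Z != W) on D(Z)={2,3,5} D(W)={3,4,5}: no change => not a revision
Constraint 3 (U != W) on D(U)={1,2,3,4} D(W)={3,4,5}: no change => not a revision
Total revisions = 1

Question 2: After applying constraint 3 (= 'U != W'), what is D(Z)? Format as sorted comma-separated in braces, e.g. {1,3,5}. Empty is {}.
Answer: {2,3,5}

Derivation:
Constraint 1 (U < Z) on D(U)={1,2,3,4,5,6} D(Z)={1,2,3,5}: U {1,2,3,4,5,6}->{1,2,3,4}; Z {1,2,3,5}->{2,3,5}
Constraint 2 (Z != W) on D(Z)={2,3,5} D(W)={3,4,5}: no change
Constraint 3 (U != W) on D(U)={1,2,3,4} D(W)={3,4,5}: no change
So after constraint 3: D(Z) = {2,3,5}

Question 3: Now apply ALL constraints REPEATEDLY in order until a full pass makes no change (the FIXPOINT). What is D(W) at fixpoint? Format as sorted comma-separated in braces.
pass 0 (initial): D(W)={3,4,5}
pass 1: U {1,2,3,4,5,6}->{1,2,3,4}; Z {1,2,3,5}->{2,3,5}
pass 2: no change
Fixpoint after 2 passes: D(W) = {3,4,5}

Answer: {3,4,5}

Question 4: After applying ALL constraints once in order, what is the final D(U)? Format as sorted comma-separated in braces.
Constraint 1 (U < Z) on D(U)={1,2,3,4,5,6} D(Z)={1,2,3,5}: U {1,2,3,4,5,6}->{1,2,3,4}; Z {1,2,3,5}->{2,3,5}
Constraint 2 (Z != W) on D(Z)={2,3,5} D(W)={3,4,5}: no change
Constraint 3 (U != W) on D(U)={1,2,3,4} D(W)={3,4,5}: no change
So after all 3 constraints: D(U) = {1,2,3,4}

Answer: {1,2,3,4}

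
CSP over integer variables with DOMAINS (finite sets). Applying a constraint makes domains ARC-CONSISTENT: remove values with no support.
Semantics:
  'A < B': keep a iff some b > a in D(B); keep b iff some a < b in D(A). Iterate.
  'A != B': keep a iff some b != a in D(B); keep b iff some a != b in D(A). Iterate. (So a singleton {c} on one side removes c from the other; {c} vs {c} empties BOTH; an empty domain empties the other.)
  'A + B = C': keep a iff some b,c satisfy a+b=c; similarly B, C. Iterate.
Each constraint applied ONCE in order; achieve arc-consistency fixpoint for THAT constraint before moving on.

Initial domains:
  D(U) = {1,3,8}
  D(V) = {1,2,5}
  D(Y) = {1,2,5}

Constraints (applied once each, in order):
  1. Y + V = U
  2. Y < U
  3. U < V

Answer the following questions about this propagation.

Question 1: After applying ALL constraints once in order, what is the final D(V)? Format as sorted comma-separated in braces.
Answer: {}

Derivation:
Constraint 1 (Y + V = U) on D(Y)={1,2,5} D(V)={1,2,5} D(U)={1,3,8}: Y {1,2,5}->{1,2}; V {1,2,5}->{1,2}; U {1,3,8}->{3}
Constraint 2 (Y < U) on D(Y)={1,2} D(U)={3}: no change
Constraint 3 (U < V) on D(U)={3} D(V)={1,2}: U {3}->{}; V {1,2}->{}
So after all 3 constraints: D(V) = {}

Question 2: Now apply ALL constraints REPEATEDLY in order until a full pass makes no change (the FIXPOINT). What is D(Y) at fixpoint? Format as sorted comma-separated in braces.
pass 0 (initial): D(Y)={1,2,5}
pass 1: U {1,3,8}->{}; V {1,2,5}->{}; Y {1,2,5}->{1,2}
pass 2: Y {1,2}->{}
pass 3: no change
Fixpoint after 3 passes: D(Y) = {}

Answer: {}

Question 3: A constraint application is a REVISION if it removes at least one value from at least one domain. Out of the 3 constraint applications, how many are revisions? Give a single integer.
Answer: 2

Derivation:
Constraint 1 (Y + V = U) on D(Y)={1,2,5} D(V)={1,2,5} D(U)={1,3,8}: Y {1,2,5}->{1,2}; V {1,2,5}->{1,2}; U {1,3,8}->{3} => REVISION
Constraint 2 (Y < U) on D(Y)={1,2} D(U)={3}: no change => not a revision
Constraint 3 (U < V) on D(U)={3} D(V)={1,2}: U {3}->{}; V {1,2}->{} => REVISION
Total revisions = 2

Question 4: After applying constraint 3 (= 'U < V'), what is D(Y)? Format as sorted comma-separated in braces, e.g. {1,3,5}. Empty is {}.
Constraint 1 (Y + V = U) on D(Y)={1,2,5} D(V)={1,2,5} D(U)={1,3,8}: Y {1,2,5}->{1,2}; V {1,2,5}->{1,2}; U {1,3,8}->{3}
Constraint 2 (Y < U) on D(Y)={1,2} D(U)={3}: no change
Constraint 3 (U < V) on D(U)={3} D(V)={1,2}: U {3}->{}; V {1,2}->{}
So after constraint 3: D(Y) = {1,2}

Answer: {1,2}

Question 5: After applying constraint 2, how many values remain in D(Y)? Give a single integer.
Answer: 2

Derivation:
Constraint 1 (Y + V = U) on D(Y)={1,2,5} D(V)={1,2,5} D(U)={1,3,8}: Y {1,2,5}->{1,2}; V {1,2,5}->{1,2}; U {1,3,8}->{3}
Constraint 2 (Y < U) on D(Y)={1,2} D(U)={3}: no change
So after constraint 2: D(Y)={1,2}, size = 2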